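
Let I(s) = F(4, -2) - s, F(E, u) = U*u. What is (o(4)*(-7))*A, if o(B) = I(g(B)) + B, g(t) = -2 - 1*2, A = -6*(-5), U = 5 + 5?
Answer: 2520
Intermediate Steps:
U = 10
A = 30
F(E, u) = 10*u
g(t) = -4 (g(t) = -2 - 2 = -4)
I(s) = -20 - s (I(s) = 10*(-2) - s = -20 - s)
o(B) = -16 + B (o(B) = (-20 - 1*(-4)) + B = (-20 + 4) + B = -16 + B)
(o(4)*(-7))*A = ((-16 + 4)*(-7))*30 = -12*(-7)*30 = 84*30 = 2520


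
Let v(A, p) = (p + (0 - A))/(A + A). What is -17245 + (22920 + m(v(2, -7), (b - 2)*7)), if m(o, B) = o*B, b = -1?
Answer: 22889/4 ≈ 5722.3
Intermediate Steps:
v(A, p) = (p - A)/(2*A) (v(A, p) = (p - A)/((2*A)) = (p - A)*(1/(2*A)) = (p - A)/(2*A))
m(o, B) = B*o
-17245 + (22920 + m(v(2, -7), (b - 2)*7)) = -17245 + (22920 + ((-1 - 2)*7)*((1/2)*(-7 - 1*2)/2)) = -17245 + (22920 + (-3*7)*((1/2)*(1/2)*(-7 - 2))) = -17245 + (22920 - 21*(-9)/(2*2)) = -17245 + (22920 - 21*(-9/4)) = -17245 + (22920 + 189/4) = -17245 + 91869/4 = 22889/4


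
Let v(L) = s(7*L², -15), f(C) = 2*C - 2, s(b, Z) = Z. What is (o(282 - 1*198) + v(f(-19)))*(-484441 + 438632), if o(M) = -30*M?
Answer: 116125815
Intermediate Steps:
f(C) = -2 + 2*C
v(L) = -15
(o(282 - 1*198) + v(f(-19)))*(-484441 + 438632) = (-30*(282 - 1*198) - 15)*(-484441 + 438632) = (-30*(282 - 198) - 15)*(-45809) = (-30*84 - 15)*(-45809) = (-2520 - 15)*(-45809) = -2535*(-45809) = 116125815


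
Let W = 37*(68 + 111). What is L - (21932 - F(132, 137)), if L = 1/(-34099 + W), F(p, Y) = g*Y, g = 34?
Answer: -474620425/27476 ≈ -17274.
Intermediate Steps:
F(p, Y) = 34*Y
W = 6623 (W = 37*179 = 6623)
L = -1/27476 (L = 1/(-34099 + 6623) = 1/(-27476) = -1/27476 ≈ -3.6395e-5)
L - (21932 - F(132, 137)) = -1/27476 - (21932 - 34*137) = -1/27476 - (21932 - 1*4658) = -1/27476 - (21932 - 4658) = -1/27476 - 1*17274 = -1/27476 - 17274 = -474620425/27476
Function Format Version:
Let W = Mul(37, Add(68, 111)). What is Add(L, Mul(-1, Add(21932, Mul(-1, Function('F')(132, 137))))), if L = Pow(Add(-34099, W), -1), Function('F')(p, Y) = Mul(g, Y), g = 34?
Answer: Rational(-474620425, 27476) ≈ -17274.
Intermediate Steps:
Function('F')(p, Y) = Mul(34, Y)
W = 6623 (W = Mul(37, 179) = 6623)
L = Rational(-1, 27476) (L = Pow(Add(-34099, 6623), -1) = Pow(-27476, -1) = Rational(-1, 27476) ≈ -3.6395e-5)
Add(L, Mul(-1, Add(21932, Mul(-1, Function('F')(132, 137))))) = Add(Rational(-1, 27476), Mul(-1, Add(21932, Mul(-1, Mul(34, 137))))) = Add(Rational(-1, 27476), Mul(-1, Add(21932, Mul(-1, 4658)))) = Add(Rational(-1, 27476), Mul(-1, Add(21932, -4658))) = Add(Rational(-1, 27476), Mul(-1, 17274)) = Add(Rational(-1, 27476), -17274) = Rational(-474620425, 27476)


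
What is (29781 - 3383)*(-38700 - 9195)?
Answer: -1264332210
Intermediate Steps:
(29781 - 3383)*(-38700 - 9195) = 26398*(-47895) = -1264332210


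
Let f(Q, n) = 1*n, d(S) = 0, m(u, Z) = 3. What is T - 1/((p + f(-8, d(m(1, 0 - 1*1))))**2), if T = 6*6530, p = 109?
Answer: 465497579/11881 ≈ 39180.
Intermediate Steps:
f(Q, n) = n
T = 39180
T - 1/((p + f(-8, d(m(1, 0 - 1*1))))**2) = 39180 - 1/((109 + 0)**2) = 39180 - 1/(109**2) = 39180 - 1/11881 = 465497579/11881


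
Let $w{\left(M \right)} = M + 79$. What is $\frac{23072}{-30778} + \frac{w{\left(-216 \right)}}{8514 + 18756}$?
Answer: $- \frac{316695013}{419658030} \approx -0.75465$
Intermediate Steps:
$w{\left(M \right)} = 79 + M$
$\frac{23072}{-30778} + \frac{w{\left(-216 \right)}}{8514 + 18756} = \frac{23072}{-30778} + \frac{79 - 216}{8514 + 18756} = 23072 \left(- \frac{1}{30778}\right) - \frac{137}{27270} = - \frac{11536}{15389} - \frac{137}{27270} = - \frac{316695013}{419658030}$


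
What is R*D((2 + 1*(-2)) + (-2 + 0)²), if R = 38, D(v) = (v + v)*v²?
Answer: 4864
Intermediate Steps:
D(v) = 2*v³ (D(v) = (2*v)*v² = 2*v³)
R*D((2 + 1*(-2)) + (-2 + 0)²) = 38*(2*((2 + 1*(-2)) + (-2 + 0)²)³) = 38*(2*((2 - 2) + (-2)²)³) = 38*(2*(0 + 4)³) = 38*(2*4³) = 38*(2*64) = 38*128 = 4864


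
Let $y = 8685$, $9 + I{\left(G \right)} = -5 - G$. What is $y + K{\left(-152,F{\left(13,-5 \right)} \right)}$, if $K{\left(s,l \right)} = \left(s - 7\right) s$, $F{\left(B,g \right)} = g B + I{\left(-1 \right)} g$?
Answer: $32853$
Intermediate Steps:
$I{\left(G \right)} = -14 - G$ ($I{\left(G \right)} = -9 - \left(5 + G\right) = -14 - G$)
$F{\left(B,g \right)} = - 13 g + B g$ ($F{\left(B,g \right)} = g B + \left(-14 - -1\right) g = B g + \left(-14 + 1\right) g = B g - 13 g = - 13 g + B g$)
$K{\left(s,l \right)} = s \left(-7 + s\right)$ ($K{\left(s,l \right)} = \left(-7 + s\right) s = s \left(-7 + s\right)$)
$y + K{\left(-152,F{\left(13,-5 \right)} \right)} = 8685 - 152 \left(-7 - 152\right) = 8685 - -24168 = 8685 + 24168 = 32853$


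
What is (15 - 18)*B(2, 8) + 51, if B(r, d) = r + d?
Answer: 21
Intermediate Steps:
B(r, d) = d + r
(15 - 18)*B(2, 8) + 51 = (15 - 18)*(8 + 2) + 51 = -3*10 + 51 = -30 + 51 = 21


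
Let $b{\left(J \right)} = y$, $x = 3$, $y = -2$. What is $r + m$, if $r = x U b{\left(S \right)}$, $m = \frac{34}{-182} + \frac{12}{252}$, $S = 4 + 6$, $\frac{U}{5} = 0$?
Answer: $- \frac{38}{273} \approx -0.13919$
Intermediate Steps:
$U = 0$ ($U = 5 \cdot 0 = 0$)
$S = 10$
$b{\left(J \right)} = -2$
$m = - \frac{38}{273}$ ($m = 34 \left(- \frac{1}{182}\right) + 12 \cdot \frac{1}{252} = - \frac{17}{91} + \frac{1}{21} = - \frac{38}{273} \approx -0.13919$)
$r = 0$ ($r = 3 \cdot 0 \left(-2\right) = 0 \left(-2\right) = 0$)
$r + m = 0 - \frac{38}{273} = - \frac{38}{273}$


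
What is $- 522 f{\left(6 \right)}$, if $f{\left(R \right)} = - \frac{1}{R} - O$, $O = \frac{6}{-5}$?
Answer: $- \frac{2697}{5} \approx -539.4$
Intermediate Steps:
$O = - \frac{6}{5}$ ($O = 6 \left(- \frac{1}{5}\right) = - \frac{6}{5} \approx -1.2$)
$f{\left(R \right)} = \frac{6}{5} - \frac{1}{R}$ ($f{\left(R \right)} = - \frac{1}{R} - - \frac{6}{5} = - \frac{1}{R} + \frac{6}{5} = \frac{6}{5} - \frac{1}{R}$)
$- 522 f{\left(6 \right)} = - 522 \left(\frac{6}{5} - \frac{1}{6}\right) = \left(-522\right) \frac{31}{30} = - \frac{2697}{5}$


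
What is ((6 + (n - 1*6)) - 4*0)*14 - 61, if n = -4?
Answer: -117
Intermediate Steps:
((6 + (n - 1*6)) - 4*0)*14 - 61 = ((6 + (-4 - 1*6)) - 4*0)*14 - 61 = ((6 + (-4 - 6)) + 0)*14 - 61 = ((6 - 10) + 0)*14 - 61 = (-4 + 0)*14 - 61 = -4*14 - 61 = -56 - 61 = -117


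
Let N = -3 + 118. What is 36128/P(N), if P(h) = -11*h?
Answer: -36128/1265 ≈ -28.560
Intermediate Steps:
N = 115
36128/P(N) = 36128/((-11*115)) = 36128/(-1265) = 36128*(-1/1265) = -36128/1265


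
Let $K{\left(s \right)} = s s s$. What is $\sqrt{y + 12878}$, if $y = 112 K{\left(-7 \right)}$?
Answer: $113 i \sqrt{2} \approx 159.81 i$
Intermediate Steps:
$K{\left(s \right)} = s^{3}$ ($K{\left(s \right)} = s^{2} s = s^{3}$)
$y = -38416$ ($y = 112 \left(-7\right)^{3} = 112 \left(-343\right) = -38416$)
$\sqrt{y + 12878} = \sqrt{-38416 + 12878} = \sqrt{-25538} = 113 i \sqrt{2}$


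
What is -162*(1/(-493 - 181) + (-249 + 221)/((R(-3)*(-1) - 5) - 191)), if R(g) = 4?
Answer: -189054/8425 ≈ -22.440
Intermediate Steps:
-162*(1/(-493 - 181) + (-249 + 221)/((R(-3)*(-1) - 5) - 191)) = -162*(1/(-493 - 181) + (-249 + 221)/((4*(-1) - 5) - 191)) = -162*(1/(-674) - 28/((-4 - 5) - 191)) = -162*(-1/674 - 28/(-9 - 191)) = -162*(-1/674 - 28/(-200)) = -162*(-1/674 - 28*(-1/200)) = -162*(-1/674 + 7/50) = -162*1167/8425 = -189054/8425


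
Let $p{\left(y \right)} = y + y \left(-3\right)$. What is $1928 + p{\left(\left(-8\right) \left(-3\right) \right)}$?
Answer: $1880$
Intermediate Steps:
$p{\left(y \right)} = - 2 y$ ($p{\left(y \right)} = y - 3 y = - 2 y$)
$1928 + p{\left(\left(-8\right) \left(-3\right) \right)} = 1928 - 2 \left(\left(-8\right) \left(-3\right)\right) = 1928 - 48 = 1880$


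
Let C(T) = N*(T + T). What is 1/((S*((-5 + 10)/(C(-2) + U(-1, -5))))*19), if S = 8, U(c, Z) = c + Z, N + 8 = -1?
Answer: 3/76 ≈ 0.039474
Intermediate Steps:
N = -9 (N = -8 - 1 = -9)
U(c, Z) = Z + c
C(T) = -18*T (C(T) = -9*(T + T) = -18*T)
1/((S*((-5 + 10)/(C(-2) + U(-1, -5))))*19) = 1/((8*((-5 + 10)/(-18*(-2) + (-5 - 1))))*19) = 1/((8*(5/(36 - 6)))*19) = 1/((8*(5/30))*19) = 1/((8*(5*(1/30)))*19) = 1/((8*(⅙))*19) = 1/((4/3)*19) = 1/(76/3) = 3/76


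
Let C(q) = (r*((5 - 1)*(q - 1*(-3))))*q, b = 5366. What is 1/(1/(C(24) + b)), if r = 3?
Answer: 13142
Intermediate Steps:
C(q) = q*(36 + 12*q) (C(q) = (3*((5 - 1)*(q - 1*(-3))))*q = (3*(4*(q + 3)))*q = (3*(4*(3 + q)))*q = (3*(12 + 4*q))*q = (36 + 12*q)*q = q*(36 + 12*q))
1/(1/(C(24) + b)) = 1/(1/(12*24*(3 + 24) + 5366)) = 1/(1/(12*24*27 + 5366)) = 1/(1/(7776 + 5366)) = 1/(1/13142) = 13142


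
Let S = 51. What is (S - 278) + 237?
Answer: 10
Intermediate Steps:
(S - 278) + 237 = (51 - 278) + 237 = -227 + 237 = 10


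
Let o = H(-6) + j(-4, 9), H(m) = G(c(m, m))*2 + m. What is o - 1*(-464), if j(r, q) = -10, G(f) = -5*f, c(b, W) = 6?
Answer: 388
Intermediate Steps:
H(m) = -60 + m (H(m) = -5*6*2 + m = -30*2 + m = -60 + m)
o = -76 (o = (-60 - 6) - 10 = -66 - 10 = -76)
o - 1*(-464) = -76 - 1*(-464) = -76 + 464 = 388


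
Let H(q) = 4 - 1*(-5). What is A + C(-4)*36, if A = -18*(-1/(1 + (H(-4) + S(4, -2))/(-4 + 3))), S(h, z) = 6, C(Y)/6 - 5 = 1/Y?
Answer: 7173/7 ≈ 1024.7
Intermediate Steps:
C(Y) = 30 + 6/Y
H(q) = 9 (H(q) = 4 + 5 = 9)
A = -9/7 (A = -18*(-1/(1 + (9 + 6)/(-4 + 3))) = -18*(-1/(1 + 15/(-1))) = -18*(-1/(1 + 15*(-1))) = -18*(-1/(1 - 15)) = -18/((-14*(-1))) = -18/14 = -18*1/14 = -9/7 ≈ -1.2857)
A + C(-4)*36 = -9/7 + (30 + 6/(-4))*36 = -9/7 + (30 + 6*(-1/4))*36 = -9/7 + (30 - 3/2)*36 = -9/7 + (57/2)*36 = -9/7 + 1026 = 7173/7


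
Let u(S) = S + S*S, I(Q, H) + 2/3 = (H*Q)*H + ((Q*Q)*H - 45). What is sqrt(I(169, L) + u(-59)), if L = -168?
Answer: I*sqrt(225141)/3 ≈ 158.16*I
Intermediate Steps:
I(Q, H) = -137/3 + H*Q**2 + Q*H**2 (I(Q, H) = -2/3 + ((H*Q)*H + ((Q*Q)*H - 45)) = -2/3 + (Q*H**2 + (Q**2*H - 45)) = -2/3 + (Q*H**2 + (H*Q**2 - 45)) = -2/3 + (Q*H**2 + (-45 + H*Q**2)) = -2/3 + (-45 + H*Q**2 + Q*H**2) = -137/3 + H*Q**2 + Q*H**2)
u(S) = S + S**2
sqrt(I(169, L) + u(-59)) = sqrt((-137/3 - 168*169**2 + 169*(-168)**2) - 59*(1 - 59)) = sqrt((-137/3 - 168*28561 + 169*28224) - 59*(-58)) = sqrt((-137/3 - 4798248 + 4769856) + 3422) = sqrt(-85313/3 + 3422) = sqrt(-75047/3) = I*sqrt(225141)/3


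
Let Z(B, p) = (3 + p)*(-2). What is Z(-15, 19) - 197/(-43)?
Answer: -1695/43 ≈ -39.419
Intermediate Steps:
Z(B, p) = -6 - 2*p
Z(-15, 19) - 197/(-43) = (-6 - 2*19) - 197/(-43) = (-6 - 38) - 197*(-1/43) = -44 + 197/43 = -1695/43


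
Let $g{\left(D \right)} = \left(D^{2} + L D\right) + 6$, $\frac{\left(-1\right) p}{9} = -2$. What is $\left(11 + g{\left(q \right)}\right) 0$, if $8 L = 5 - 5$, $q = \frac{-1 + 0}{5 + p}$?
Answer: $0$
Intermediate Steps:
$p = 18$ ($p = \left(-9\right) \left(-2\right) = 18$)
$q = - \frac{1}{23}$ ($q = \frac{-1 + 0}{5 + 18} = - \frac{1}{23} \approx -0.043478$)
$L = 0$ ($L = \frac{5 - 5}{8} = \frac{1}{8} \cdot 0 = 0$)
$g{\left(D \right)} = 6 + D^{2}$ ($g{\left(D \right)} = \left(D^{2} + 0 D\right) + 6 = \left(D^{2} + 0\right) + 6 = D^{2} + 6 = 6 + D^{2}$)
$\left(11 + g{\left(q \right)}\right) 0 = \left(11 + \left(6 + \left(- \frac{1}{23}\right)^{2}\right)\right) 0 = \left(11 + \left(6 + \frac{1}{529}\right)\right) 0 = \left(11 + \frac{3175}{529}\right) 0 = \frac{8994}{529} \cdot 0 = 0$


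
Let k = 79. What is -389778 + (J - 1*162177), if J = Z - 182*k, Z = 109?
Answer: -566224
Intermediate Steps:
J = -14269 (J = 109 - 182*79 = 109 - 14378 = -14269)
-389778 + (J - 1*162177) = -389778 + (-14269 - 1*162177) = -389778 + (-14269 - 162177) = -389778 - 176446 = -566224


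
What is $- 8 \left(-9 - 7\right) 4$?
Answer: $512$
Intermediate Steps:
$- 8 \left(-9 - 7\right) 4 = - 8 \left(\left(-16\right) 4\right) = \left(-8\right) \left(-64\right) = 512$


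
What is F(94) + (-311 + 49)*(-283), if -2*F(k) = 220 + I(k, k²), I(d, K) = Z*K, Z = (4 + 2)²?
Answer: -85012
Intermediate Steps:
Z = 36 (Z = 6² = 36)
I(d, K) = 36*K
F(k) = -110 - 18*k² (F(k) = -(220 + 36*k²)/2 = -110 - 18*k²)
F(94) + (-311 + 49)*(-283) = (-110 - 18*94²) + (-311 + 49)*(-283) = (-110 - 18*8836) - 262*(-283) = (-110 - 159048) + 74146 = -159158 + 74146 = -85012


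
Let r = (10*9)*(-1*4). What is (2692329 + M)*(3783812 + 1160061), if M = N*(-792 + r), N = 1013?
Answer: 7541151512169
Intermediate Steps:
r = -360 (r = 90*(-4) = -360)
M = -1166976 (M = 1013*(-792 - 360) = 1013*(-1152) = -1166976)
(2692329 + M)*(3783812 + 1160061) = (2692329 - 1166976)*(3783812 + 1160061) = 1525353*4943873 = 7541151512169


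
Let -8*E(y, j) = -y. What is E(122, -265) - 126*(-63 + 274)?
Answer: -106283/4 ≈ -26571.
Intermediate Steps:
E(y, j) = y/8 (E(y, j) = -(-1)*y/8 = y/8)
E(122, -265) - 126*(-63 + 274) = (⅛)*122 - 126*(-63 + 274) = 61/4 - 126*211 = 61/4 - 26586 = -106283/4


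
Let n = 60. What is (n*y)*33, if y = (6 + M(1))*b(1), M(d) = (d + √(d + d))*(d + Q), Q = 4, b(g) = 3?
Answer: 65340 + 29700*√2 ≈ 1.0734e+5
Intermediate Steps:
M(d) = (4 + d)*(d + √2*√d) (M(d) = (d + √(d + d))*(d + 4) = (d + √(2*d))*(4 + d) = (d + √2*√d)*(4 + d) = (4 + d)*(d + √2*√d))
y = 33 + 15*√2 (y = (6 + (1² + 4*1 + √2*1^(3/2) + 4*√2*√1))*3 = (6 + (1 + 4 + √2*1 + 4*√2*1))*3 = (6 + (1 + 4 + √2 + 4*√2))*3 = (6 + (5 + 5*√2))*3 = (11 + 5*√2)*3 = 33 + 15*√2 ≈ 54.213)
(n*y)*33 = (60*(33 + 15*√2))*33 = (1980 + 900*√2)*33 = 65340 + 29700*√2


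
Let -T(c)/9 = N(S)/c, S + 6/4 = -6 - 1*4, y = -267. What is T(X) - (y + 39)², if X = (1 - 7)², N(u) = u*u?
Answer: -832273/16 ≈ -52017.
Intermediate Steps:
S = -23/2 (S = -3/2 + (-6 - 1*4) = -3/2 + (-6 - 4) = -3/2 - 10 = -23/2 ≈ -11.500)
N(u) = u²
X = 36 (X = (-6)² = 36)
T(c) = -4761/(4*c) (T(c) = -9*(-23/2)²/c = -4761/(4*c))
T(X) - (y + 39)² = -4761/4/36 - (-267 + 39)² = -4761/4*1/36 - 1*(-228)² = -529/16 - 1*51984 = -529/16 - 51984 = -832273/16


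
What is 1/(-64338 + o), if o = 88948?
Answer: 1/24610 ≈ 4.0634e-5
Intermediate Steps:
1/(-64338 + o) = 1/(-64338 + 88948) = 1/24610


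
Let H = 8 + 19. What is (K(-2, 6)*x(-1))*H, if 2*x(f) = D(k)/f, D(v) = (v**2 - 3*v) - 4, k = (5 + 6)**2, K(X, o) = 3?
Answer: -578097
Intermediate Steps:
k = 121 (k = 11**2 = 121)
H = 27
D(v) = -4 + v**2 - 3*v
x(f) = 7137/f (x(f) = ((-4 + 121**2 - 3*121)/f)/2 = ((-4 + 14641 - 363)/f)/2 = (14274/f)/2 = 7137/f)
(K(-2, 6)*x(-1))*H = (3*(7137/(-1)))*27 = (3*(7137*(-1)))*27 = (3*(-7137))*27 = -21411*27 = -578097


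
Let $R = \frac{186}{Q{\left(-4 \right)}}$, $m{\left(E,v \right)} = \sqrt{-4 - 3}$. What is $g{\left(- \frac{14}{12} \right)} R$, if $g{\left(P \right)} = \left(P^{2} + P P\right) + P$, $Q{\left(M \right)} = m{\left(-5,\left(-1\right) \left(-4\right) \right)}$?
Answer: $- \frac{124 i \sqrt{7}}{3} \approx - 109.36 i$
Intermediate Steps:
$m{\left(E,v \right)} = i \sqrt{7}$ ($m{\left(E,v \right)} = \sqrt{-7} = i \sqrt{7}$)
$Q{\left(M \right)} = i \sqrt{7}$
$g{\left(P \right)} = P + 2 P^{2}$ ($g{\left(P \right)} = \left(P^{2} + P^{2}\right) + P = 2 P^{2} + P = P + 2 P^{2}$)
$R = - \frac{186 i \sqrt{7}}{7}$ ($R = \frac{186}{i \sqrt{7}} = 186 \left(- \frac{i \sqrt{7}}{7}\right) = - \frac{186 i \sqrt{7}}{7} \approx - 70.301 i$)
$g{\left(- \frac{14}{12} \right)} R = - \frac{14}{12} \left(1 + 2 \left(- \frac{14}{12}\right)\right) \left(- \frac{186 i \sqrt{7}}{7}\right) = \left(-14\right) \frac{1}{12} \left(1 + 2 \left(\left(-14\right) \frac{1}{12}\right)\right) \left(- \frac{186 i \sqrt{7}}{7}\right) = - \frac{7 \left(1 + 2 \left(- \frac{7}{6}\right)\right)}{6} \left(- \frac{186 i \sqrt{7}}{7}\right) = - \frac{7 \left(1 - \frac{7}{3}\right)}{6} \left(- \frac{186 i \sqrt{7}}{7}\right) = \left(- \frac{7}{6}\right) \left(- \frac{4}{3}\right) \left(- \frac{186 i \sqrt{7}}{7}\right) = \frac{14 \left(- \frac{186 i \sqrt{7}}{7}\right)}{9} = - \frac{124 i \sqrt{7}}{3}$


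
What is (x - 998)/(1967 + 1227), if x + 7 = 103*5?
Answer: -245/1597 ≈ -0.15341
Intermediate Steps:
x = 508 (x = -7 + 103*5 = -7 + 515 = 508)
(x - 998)/(1967 + 1227) = (508 - 998)/(1967 + 1227) = -490/3194 = -490*1/3194 = -245/1597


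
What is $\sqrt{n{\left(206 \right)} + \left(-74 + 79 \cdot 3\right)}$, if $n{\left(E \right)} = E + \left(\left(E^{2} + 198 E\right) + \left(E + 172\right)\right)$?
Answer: $\sqrt{83971} \approx 289.78$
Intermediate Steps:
$n{\left(E \right)} = 172 + E^{2} + 200 E$ ($n{\left(E \right)} = E + \left(\left(E^{2} + 198 E\right) + \left(172 + E\right)\right) = E + \left(172 + E^{2} + 199 E\right) = 172 + E^{2} + 200 E$)
$\sqrt{n{\left(206 \right)} + \left(-74 + 79 \cdot 3\right)} = \sqrt{\left(172 + 206^{2} + 200 \cdot 206\right) + \left(-74 + 79 \cdot 3\right)} = \sqrt{\left(172 + 42436 + 41200\right) + \left(-74 + 237\right)} = \sqrt{83808 + 163} = \sqrt{83971}$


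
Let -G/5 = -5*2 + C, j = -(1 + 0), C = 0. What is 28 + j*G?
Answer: -22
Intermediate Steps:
j = -1 (j = -1*1 = -1)
G = 50 (G = -5*(-5*2 + 0) = -5*(-10 + 0) = -5*(-10) = 50)
28 + j*G = 28 - 1*50 = 28 - 50 = -22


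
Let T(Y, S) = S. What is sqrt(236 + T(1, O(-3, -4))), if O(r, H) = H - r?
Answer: sqrt(235) ≈ 15.330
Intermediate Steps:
sqrt(236 + T(1, O(-3, -4))) = sqrt(236 + (-4 - 1*(-3))) = sqrt(236 + (-4 + 3)) = sqrt(236 - 1) = sqrt(235)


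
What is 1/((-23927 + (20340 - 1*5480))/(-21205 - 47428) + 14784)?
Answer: 68633/1014679339 ≈ 6.7640e-5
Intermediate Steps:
1/((-23927 + (20340 - 1*5480))/(-21205 - 47428) + 14784) = 1/((-23927 + (20340 - 5480))/(-68633) + 14784) = 1/((-23927 + 14860)*(-1/68633) + 14784) = 1/(-9067*(-1/68633) + 14784) = 1/(9067/68633 + 14784) = 1/(1014679339/68633) = 68633/1014679339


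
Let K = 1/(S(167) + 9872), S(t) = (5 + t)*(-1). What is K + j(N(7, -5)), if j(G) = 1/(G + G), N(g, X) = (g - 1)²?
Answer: 2443/174600 ≈ 0.013992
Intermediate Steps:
N(g, X) = (-1 + g)²
j(G) = 1/(2*G)
S(t) = -5 - t
K = 1/9700 (K = 1/((-5 - 1*167) + 9872) = 1/((-5 - 167) + 9872) = 1/(-172 + 9872) = 1/9700 ≈ 0.00010309)
K + j(N(7, -5)) = 1/9700 + 1/(2*((-1 + 7)²)) = 1/9700 + 1/(2*(6²)) = 1/9700 + (½)/36 = 1/9700 + (½)*(1/36) = 1/9700 + 1/72 = 2443/174600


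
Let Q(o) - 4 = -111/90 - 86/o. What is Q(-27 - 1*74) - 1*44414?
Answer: -134563457/3030 ≈ -44410.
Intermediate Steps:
Q(o) = 83/30 - 86/o (Q(o) = 4 + (-111/90 - 86/o) = 4 + (-111*1/90 - 86/o) = 4 + (-37/30 - 86/o) = 83/30 - 86/o)
Q(-27 - 1*74) - 1*44414 = (83/30 - 86/(-27 - 1*74)) - 1*44414 = (83/30 - 86/(-27 - 74)) - 44414 = (83/30 - 86/(-101)) - 44414 = (83/30 - 86*(-1/101)) - 44414 = (83/30 + 86/101) - 44414 = 10963/3030 - 44414 = -134563457/3030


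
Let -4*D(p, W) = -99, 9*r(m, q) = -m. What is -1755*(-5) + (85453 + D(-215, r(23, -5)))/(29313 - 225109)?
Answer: 6872097689/783184 ≈ 8774.6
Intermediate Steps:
r(m, q) = -m/9 (r(m, q) = (-m)/9 = -m/9)
D(p, W) = 99/4 (D(p, W) = -¼*(-99) = 99/4)
-1755*(-5) + (85453 + D(-215, r(23, -5)))/(29313 - 225109) = -1755*(-5) + (85453 + 99/4)/(29313 - 225109) = 8775 + (341911/4)/(-195796) = 8775 + (341911/4)*(-1/195796) = 8775 - 341911/783184 = 6872097689/783184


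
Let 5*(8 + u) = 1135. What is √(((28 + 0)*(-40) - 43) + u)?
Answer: 4*I*√59 ≈ 30.725*I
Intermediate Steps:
u = 219 (u = -8 + (⅕)*1135 = -8 + 227 = 219)
√(((28 + 0)*(-40) - 43) + u) = √(((28 + 0)*(-40) - 43) + 219) = √((28*(-40) - 43) + 219) = √((-1120 - 43) + 219) = √(-1163 + 219) = √(-944) = 4*I*√59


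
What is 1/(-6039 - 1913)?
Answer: -1/7952 ≈ -0.00012575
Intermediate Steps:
1/(-6039 - 1913) = 1/(-7952) = -1/7952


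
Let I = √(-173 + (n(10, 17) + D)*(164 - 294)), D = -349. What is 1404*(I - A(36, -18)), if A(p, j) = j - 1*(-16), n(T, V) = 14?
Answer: 2808 + 1404*√43377 ≈ 2.9522e+5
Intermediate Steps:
A(p, j) = 16 + j (A(p, j) = j + 16 = 16 + j)
I = √43377 (I = √(-173 + (14 - 349)*(164 - 294)) = √(-173 - 335*(-130)) = √(-173 + 43550) = √43377 ≈ 208.27)
1404*(I - A(36, -18)) = 1404*(√43377 - (16 - 18)) = 1404*(√43377 - 1*(-2)) = 1404*(√43377 + 2) = 1404*(2 + √43377) = 2808 + 1404*√43377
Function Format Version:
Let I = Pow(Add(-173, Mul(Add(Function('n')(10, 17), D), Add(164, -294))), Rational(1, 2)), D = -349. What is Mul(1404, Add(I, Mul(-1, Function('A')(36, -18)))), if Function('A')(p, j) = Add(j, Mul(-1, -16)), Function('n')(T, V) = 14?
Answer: Add(2808, Mul(1404, Pow(43377, Rational(1, 2)))) ≈ 2.9522e+5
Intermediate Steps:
Function('A')(p, j) = Add(16, j) (Function('A')(p, j) = Add(j, 16) = Add(16, j))
I = Pow(43377, Rational(1, 2)) (I = Pow(Add(-173, Mul(Add(14, -349), Add(164, -294))), Rational(1, 2)) = Pow(Add(-173, Mul(-335, -130)), Rational(1, 2)) = Pow(Add(-173, 43550), Rational(1, 2)) = Pow(43377, Rational(1, 2)) ≈ 208.27)
Mul(1404, Add(I, Mul(-1, Function('A')(36, -18)))) = Mul(1404, Add(Pow(43377, Rational(1, 2)), Mul(-1, Add(16, -18)))) = Mul(1404, Add(Pow(43377, Rational(1, 2)), Mul(-1, -2))) = Mul(1404, Add(Pow(43377, Rational(1, 2)), 2)) = Mul(1404, Add(2, Pow(43377, Rational(1, 2)))) = Add(2808, Mul(1404, Pow(43377, Rational(1, 2))))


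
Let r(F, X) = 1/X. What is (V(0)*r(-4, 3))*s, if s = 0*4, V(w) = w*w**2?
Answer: 0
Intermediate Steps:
V(w) = w**3
s = 0
(V(0)*r(-4, 3))*s = (0**3/3)*0 = (0*(1/3))*0 = 0*0 = 0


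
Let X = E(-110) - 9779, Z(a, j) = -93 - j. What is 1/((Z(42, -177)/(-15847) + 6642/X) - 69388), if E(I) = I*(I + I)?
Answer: -3312023/229813144034 ≈ -1.4412e-5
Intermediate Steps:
E(I) = 2*I² (E(I) = I*(2*I) = 2*I²)
X = 14421 (X = 2*(-110)² - 9779 = 2*12100 - 9779 = 24200 - 9779 = 14421)
1/((Z(42, -177)/(-15847) + 6642/X) - 69388) = 1/(((-93 - 1*(-177))/(-15847) + 6642/14421) - 69388) = 1/(((-93 + 177)*(-1/15847) + 6642*(1/14421)) - 69388) = 1/((84*(-1/15847) + 2214/4807) - 69388) = 1/((-84/15847 + 2214/4807) - 69388) = 1/(1507890/3312023 - 69388) = 1/(-229813144034/3312023) = -3312023/229813144034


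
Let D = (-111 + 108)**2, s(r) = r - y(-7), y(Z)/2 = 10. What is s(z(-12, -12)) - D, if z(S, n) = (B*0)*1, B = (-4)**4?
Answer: -29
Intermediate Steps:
y(Z) = 20 (y(Z) = 2*10 = 20)
B = 256
z(S, n) = 0 (z(S, n) = (256*0)*1 = 0*1 = 0)
s(r) = -20 + r (s(r) = r - 1*20 = r - 20 = -20 + r)
D = 9 (D = (-3)**2 = 9)
s(z(-12, -12)) - D = (-20 + 0) - 1*9 = -20 - 9 = -29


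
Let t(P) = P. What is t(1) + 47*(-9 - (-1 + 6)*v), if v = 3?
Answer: -1127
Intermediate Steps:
t(1) + 47*(-9 - (-1 + 6)*v) = 1 + 47*(-9 - (-1 + 6)*3) = 1 + 47*(-9 - 5*3) = 1 + 47*(-9 - 1*15) = 1 + 47*(-9 - 15) = 1 + 47*(-24) = 1 - 1128 = -1127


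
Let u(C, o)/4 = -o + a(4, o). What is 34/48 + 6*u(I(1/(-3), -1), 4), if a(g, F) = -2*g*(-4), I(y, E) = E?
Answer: 16145/24 ≈ 672.71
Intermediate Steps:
a(g, F) = 8*g
u(C, o) = 128 - 4*o (u(C, o) = 4*(-o + 8*4) = 4*(-o + 32) = 4*(32 - o) = 128 - 4*o)
34/48 + 6*u(I(1/(-3), -1), 4) = 34/48 + 6*(128 - 4*4) = 34*(1/48) + 6*(128 - 16) = 17/24 + 6*112 = 17/24 + 672 = 16145/24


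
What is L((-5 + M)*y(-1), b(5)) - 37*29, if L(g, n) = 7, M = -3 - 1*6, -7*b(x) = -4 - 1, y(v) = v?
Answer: -1066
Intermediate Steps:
b(x) = 5/7 (b(x) = -(-4 - 1)/7 = -⅐*(-5) = 5/7)
M = -9 (M = -3 - 6 = -9)
L((-5 + M)*y(-1), b(5)) - 37*29 = 7 - 37*29 = 7 - 1073 = -1066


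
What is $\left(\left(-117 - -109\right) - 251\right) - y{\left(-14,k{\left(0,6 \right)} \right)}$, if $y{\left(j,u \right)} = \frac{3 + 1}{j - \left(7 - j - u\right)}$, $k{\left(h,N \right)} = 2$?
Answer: $- \frac{8543}{33} \approx -258.88$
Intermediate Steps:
$y{\left(j,u \right)} = \frac{4}{-7 + u + 2 j}$ ($y{\left(j,u \right)} = \frac{4}{j + \left(-7 + j + u\right)} = \frac{4}{-7 + u + 2 j}$)
$\left(\left(-117 - -109\right) - 251\right) - y{\left(-14,k{\left(0,6 \right)} \right)} = \left(\left(-117 - -109\right) - 251\right) - \frac{4}{-7 + 2 + 2 \left(-14\right)} = \left(\left(-117 + 109\right) - 251\right) - \frac{4}{-7 + 2 - 28} = \left(-8 - 251\right) - \frac{4}{-33} = -259 - 4 \left(- \frac{1}{33}\right) = -259 - - \frac{4}{33} = -259 + \frac{4}{33} = - \frac{8543}{33}$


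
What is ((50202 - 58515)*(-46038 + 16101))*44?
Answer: 10950116364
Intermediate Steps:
((50202 - 58515)*(-46038 + 16101))*44 = -8313*(-29937)*44 = 248866281*44 = 10950116364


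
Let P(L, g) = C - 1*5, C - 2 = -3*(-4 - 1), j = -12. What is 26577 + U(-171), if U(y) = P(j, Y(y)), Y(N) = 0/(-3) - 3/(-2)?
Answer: 26589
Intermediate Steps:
C = 17 (C = 2 - 3*(-4 - 1) = 2 - 3*(-5) = 2 + 15 = 17)
Y(N) = 3/2 (Y(N) = 0*(-⅓) - 3*(-½) = 0 + 3/2 = 3/2)
P(L, g) = 12 (P(L, g) = 17 - 1*5 = 17 - 5 = 12)
U(y) = 12
26577 + U(-171) = 26577 + 12 = 26589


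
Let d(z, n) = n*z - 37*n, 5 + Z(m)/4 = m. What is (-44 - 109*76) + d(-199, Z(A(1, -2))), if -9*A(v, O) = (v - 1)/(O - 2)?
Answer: -3608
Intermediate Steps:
A(v, O) = -(-1 + v)/(9*(-2 + O)) (A(v, O) = -(v - 1)/(9*(O - 2)) = -(-1 + v)/(9*(-2 + O)))
Z(m) = -20 + 4*m
d(z, n) = -37*n + n*z
(-44 - 109*76) + d(-199, Z(A(1, -2))) = (-44 - 109*76) + (-20 + 4*((1 - 1*1)/(9*(-2 - 2))))*(-37 - 199) = (-44 - 8284) + (-20 + 4*((1/9)*(1 - 1)/(-4)))*(-236) = -8328 + (-20 + 4*((1/9)*(-1/4)*0))*(-236) = -8328 + (-20 + 4*0)*(-236) = -8328 + (-20 + 0)*(-236) = -8328 - 20*(-236) = -8328 + 4720 = -3608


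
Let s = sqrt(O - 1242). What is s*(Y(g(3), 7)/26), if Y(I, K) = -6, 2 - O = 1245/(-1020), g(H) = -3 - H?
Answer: -3*I*sqrt(1432029)/442 ≈ -8.1222*I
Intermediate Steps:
O = 219/68 (O = 2 - 1245/(-1020) = 2 - 1245*(-1)/1020 = 2 - 1*(-83/68) = 2 + 83/68 = 219/68 ≈ 3.2206)
s = I*sqrt(1432029)/34 (s = sqrt(219/68 - 1242) = sqrt(-84237/68) = I*sqrt(1432029)/34 ≈ 35.196*I)
s*(Y(g(3), 7)/26) = (I*sqrt(1432029)/34)*(-6/26) = (I*sqrt(1432029)/34)*(-6*1/26) = (I*sqrt(1432029)/34)*(-3/13) = -3*I*sqrt(1432029)/442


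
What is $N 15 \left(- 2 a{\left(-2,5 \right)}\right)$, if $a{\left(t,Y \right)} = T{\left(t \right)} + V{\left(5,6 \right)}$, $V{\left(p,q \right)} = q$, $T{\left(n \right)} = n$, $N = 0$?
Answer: $0$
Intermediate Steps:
$a{\left(t,Y \right)} = 6 + t$ ($a{\left(t,Y \right)} = t + 6 = 6 + t$)
$N 15 \left(- 2 a{\left(-2,5 \right)}\right) = 0 \cdot 15 \left(- 2 \left(6 - 2\right)\right) = 0 \left(\left(-2\right) 4\right) = 0 \left(-8\right) = 0$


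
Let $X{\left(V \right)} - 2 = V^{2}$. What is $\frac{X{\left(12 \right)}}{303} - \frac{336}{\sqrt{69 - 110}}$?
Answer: $\frac{146}{303} + \frac{336 i \sqrt{41}}{41} \approx 0.48185 + 52.474 i$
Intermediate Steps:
$X{\left(V \right)} = 2 + V^{2}$
$\frac{X{\left(12 \right)}}{303} - \frac{336}{\sqrt{69 - 110}} = \frac{2 + 12^{2}}{303} - \frac{336}{\sqrt{69 - 110}} = \left(2 + 144\right) \frac{1}{303} - \frac{336}{\sqrt{-41}} = 146 \cdot \frac{1}{303} - \frac{336}{i \sqrt{41}} = \frac{146}{303} - 336 \left(- \frac{i \sqrt{41}}{41}\right) = \frac{146}{303} + \frac{336 i \sqrt{41}}{41}$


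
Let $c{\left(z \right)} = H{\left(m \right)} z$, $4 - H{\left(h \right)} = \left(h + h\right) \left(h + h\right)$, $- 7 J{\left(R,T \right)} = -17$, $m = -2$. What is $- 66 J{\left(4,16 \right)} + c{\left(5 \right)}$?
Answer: $- \frac{1542}{7} \approx -220.29$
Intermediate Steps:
$J{\left(R,T \right)} = \frac{17}{7}$ ($J{\left(R,T \right)} = \left(- \frac{1}{7}\right) \left(-17\right) = \frac{17}{7}$)
$H{\left(h \right)} = 4 - 4 h^{2}$ ($H{\left(h \right)} = 4 - \left(h + h\right) \left(h + h\right) = 4 - 2 h 2 h = 4 - 4 h^{2}$)
$c{\left(z \right)} = - 12 z$ ($c{\left(z \right)} = \left(4 - 4 \left(-2\right)^{2}\right) z = \left(4 - 16\right) z = - 12 z$)
$- 66 J{\left(4,16 \right)} + c{\left(5 \right)} = \left(-66\right) \frac{17}{7} - 60 = - \frac{1122}{7} - 60 = - \frac{1542}{7}$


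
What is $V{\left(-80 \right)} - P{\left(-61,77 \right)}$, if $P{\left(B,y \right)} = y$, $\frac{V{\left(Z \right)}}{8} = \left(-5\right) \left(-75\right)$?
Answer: $2923$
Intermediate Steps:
$V{\left(Z \right)} = 3000$ ($V{\left(Z \right)} = 8 \left(\left(-5\right) \left(-75\right)\right) = 8 \cdot 375 = 3000$)
$V{\left(-80 \right)} - P{\left(-61,77 \right)} = 3000 - 77 = 2923$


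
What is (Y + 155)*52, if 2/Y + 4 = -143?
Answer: 1184716/147 ≈ 8059.3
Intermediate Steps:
Y = -2/147 (Y = 2/(-4 - 143) = 2/(-147) = 2*(-1/147) = -2/147 ≈ -0.013605)
(Y + 155)*52 = (-2/147 + 155)*52 = (22783/147)*52 = 1184716/147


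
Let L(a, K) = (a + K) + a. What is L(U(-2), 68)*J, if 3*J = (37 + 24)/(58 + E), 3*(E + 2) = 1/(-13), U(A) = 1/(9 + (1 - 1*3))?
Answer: 379054/15281 ≈ 24.806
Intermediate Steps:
U(A) = ⅐ (U(A) = 1/(9 + (1 - 3)) = 1/(9 - 2) = 1/7 = ⅐)
E = -79/39 (E = -2 + (1/(-13))/3 = -2 + (1*(-1/13))/3 = -2 + (⅓)*(-1/13) = -2 - 1/39 = -79/39 ≈ -2.0256)
L(a, K) = K + 2*a (L(a, K) = (K + a) + a = K + 2*a)
J = 793/2183 (J = ((37 + 24)/(58 - 79/39))/3 = (61/(2183/39))/3 = (61*(39/2183))/3 = (⅓)*(2379/2183) = 793/2183 ≈ 0.36326)
L(U(-2), 68)*J = (68 + 2*(⅐))*(793/2183) = (68 + 2/7)*(793/2183) = (478/7)*(793/2183) = 379054/15281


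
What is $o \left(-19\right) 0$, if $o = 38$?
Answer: $0$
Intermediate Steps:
$o \left(-19\right) 0 = 38 \left(-19\right) 0 = \left(-722\right) 0 = 0$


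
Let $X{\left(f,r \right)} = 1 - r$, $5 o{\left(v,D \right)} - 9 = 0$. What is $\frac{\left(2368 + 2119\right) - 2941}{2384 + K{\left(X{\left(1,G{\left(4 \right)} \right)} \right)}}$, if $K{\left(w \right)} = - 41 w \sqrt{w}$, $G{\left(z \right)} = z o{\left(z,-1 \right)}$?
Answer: $\frac{460708000}{760510671} - \frac{9824830 i \sqrt{155}}{760510671} \approx 0.60579 - 0.16084 i$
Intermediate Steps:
$o{\left(v,D \right)} = \frac{9}{5}$ ($o{\left(v,D \right)} = \frac{9}{5} + \frac{1}{5} \cdot 0 = \frac{9}{5} + 0 = \frac{9}{5}$)
$G{\left(z \right)} = \frac{9 z}{5}$ ($G{\left(z \right)} = z \frac{9}{5} = \frac{9 z}{5}$)
$K{\left(w \right)} = - 41 w^{\frac{3}{2}}$
$\frac{\left(2368 + 2119\right) - 2941}{2384 + K{\left(X{\left(1,G{\left(4 \right)} \right)} \right)}} = \frac{\left(2368 + 2119\right) - 2941}{2384 - 41 \left(1 - \frac{9}{5} \cdot 4\right)^{\frac{3}{2}}} = \frac{4487 - 2941}{2384 - 41 \left(1 - \frac{36}{5}\right)^{\frac{3}{2}}} = \frac{1546}{2384 - 41 \left(1 - \frac{36}{5}\right)^{\frac{3}{2}}} = \frac{1546}{2384 - 41 \left(- \frac{31}{5}\right)^{\frac{3}{2}}} = \frac{1546}{2384 - 41 \left(- \frac{31 i \sqrt{155}}{25}\right)} = \frac{1546}{2384 + \frac{1271 i \sqrt{155}}{25}}$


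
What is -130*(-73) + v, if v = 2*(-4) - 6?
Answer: 9476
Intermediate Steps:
v = -14 (v = -8 - 6 = -14)
-130*(-73) + v = -130*(-73) - 14 = 9490 - 14 = 9476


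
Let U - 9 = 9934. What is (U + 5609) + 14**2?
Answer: 15748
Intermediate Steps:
U = 9943 (U = 9 + 9934 = 9943)
(U + 5609) + 14**2 = (9943 + 5609) + 14**2 = 15552 + 196 = 15748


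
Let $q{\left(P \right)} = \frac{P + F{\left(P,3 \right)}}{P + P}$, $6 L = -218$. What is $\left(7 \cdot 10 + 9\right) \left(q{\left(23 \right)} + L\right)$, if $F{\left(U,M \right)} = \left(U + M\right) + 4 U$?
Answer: $- \frac{362689}{138} \approx -2628.2$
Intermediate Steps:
$L = - \frac{109}{3}$ ($L = \frac{1}{6} \left(-218\right) = - \frac{109}{3} \approx -36.333$)
$F{\left(U,M \right)} = M + 5 U$ ($F{\left(U,M \right)} = \left(M + U\right) + 4 U = M + 5 U$)
$q{\left(P \right)} = \frac{3 + 6 P}{2 P}$ ($q{\left(P \right)} = \frac{P + \left(3 + 5 P\right)}{P + P} = \frac{3 + 6 P}{2 P}$)
$\left(7 \cdot 10 + 9\right) \left(q{\left(23 \right)} + L\right) = \left(7 \cdot 10 + 9\right) \left(\left(3 + \frac{3}{2 \cdot 23}\right) - \frac{109}{3}\right) = \left(70 + 9\right) \left(\left(3 + \frac{3}{2} \cdot \frac{1}{23}\right) - \frac{109}{3}\right) = 79 \left(\left(3 + \frac{3}{46}\right) - \frac{109}{3}\right) = 79 \left(\frac{141}{46} - \frac{109}{3}\right) = 79 \left(- \frac{4591}{138}\right) = - \frac{362689}{138}$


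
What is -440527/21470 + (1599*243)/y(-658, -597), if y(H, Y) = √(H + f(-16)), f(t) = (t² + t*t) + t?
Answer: -440527/21470 - 43173*I*√2/2 ≈ -20.518 - 30528.0*I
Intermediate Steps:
f(t) = t + 2*t² (f(t) = (t² + t²) + t = 2*t² + t = t + 2*t²)
y(H, Y) = √(496 + H) (y(H, Y) = √(H - 16*(1 + 2*(-16))) = √(H - 16*(1 - 32)) = √(H - 16*(-31)) = √(H + 496) = √(496 + H))
-440527/21470 + (1599*243)/y(-658, -597) = -440527/21470 + (1599*243)/(√(496 - 658)) = -440527*1/21470 + 388557/(√(-162)) = -440527/21470 + 388557/((9*I*√2)) = -440527/21470 + 388557*(-I*√2/18) = -440527/21470 - 43173*I*√2/2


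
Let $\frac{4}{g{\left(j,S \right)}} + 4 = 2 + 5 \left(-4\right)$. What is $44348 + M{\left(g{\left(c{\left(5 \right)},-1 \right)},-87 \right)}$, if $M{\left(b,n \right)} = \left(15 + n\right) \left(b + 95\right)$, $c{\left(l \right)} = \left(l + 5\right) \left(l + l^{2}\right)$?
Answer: $\frac{412732}{11} \approx 37521.0$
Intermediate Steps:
$c{\left(l \right)} = \left(5 + l\right) \left(l + l^{2}\right)$
$g{\left(j,S \right)} = - \frac{2}{11}$ ($g{\left(j,S \right)} = \frac{4}{-4 + \left(2 + 5 \left(-4\right)\right)} = \frac{4}{-4 + \left(2 - 20\right)} = \frac{4}{-4 - 18} = \frac{4}{-22} = 4 \left(- \frac{1}{22}\right) = - \frac{2}{11}$)
$M{\left(b,n \right)} = \left(15 + n\right) \left(95 + b\right)$
$44348 + M{\left(g{\left(c{\left(5 \right)},-1 \right)},-87 \right)} = 44348 + \left(1425 + 15 \left(- \frac{2}{11}\right) + 95 \left(-87\right) - - \frac{174}{11}\right) = 44348 + \left(1425 - \frac{30}{11} - 8265 + \frac{174}{11}\right) = 44348 - \frac{75096}{11} = \frac{412732}{11}$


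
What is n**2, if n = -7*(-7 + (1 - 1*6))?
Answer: 7056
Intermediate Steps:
n = 84 (n = -7*(-7 + (1 - 6)) = -7*(-7 - 5) = -7*(-12) = 84)
n**2 = 84**2 = 7056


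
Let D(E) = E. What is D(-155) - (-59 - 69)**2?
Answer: -16539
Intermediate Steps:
D(-155) - (-59 - 69)**2 = -155 - (-59 - 69)**2 = -155 - 1*(-128)**2 = -155 - 1*16384 = -155 - 16384 = -16539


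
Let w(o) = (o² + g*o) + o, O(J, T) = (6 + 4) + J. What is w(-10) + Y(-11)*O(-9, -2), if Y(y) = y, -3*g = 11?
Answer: 347/3 ≈ 115.67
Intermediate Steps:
g = -11/3 (g = -⅓*11 = -11/3 ≈ -3.6667)
O(J, T) = 10 + J
w(o) = o² - 8*o/3 (w(o) = (o² - 11*o/3) + o = o² - 8*o/3)
w(-10) + Y(-11)*O(-9, -2) = (⅓)*(-10)*(-8 + 3*(-10)) - 11*(10 - 9) = (⅓)*(-10)*(-8 - 30) - 11*1 = (⅓)*(-10)*(-38) - 11 = 380/3 - 11 = 347/3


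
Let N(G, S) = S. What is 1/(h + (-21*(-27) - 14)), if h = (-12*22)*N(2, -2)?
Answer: 1/1081 ≈ 0.00092507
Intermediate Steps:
h = 528 (h = -12*22*(-2) = -264*(-2) = 528)
1/(h + (-21*(-27) - 14)) = 1/(528 + (-21*(-27) - 14)) = 1/(528 + (567 - 14)) = 1/(528 + 553) = 1/1081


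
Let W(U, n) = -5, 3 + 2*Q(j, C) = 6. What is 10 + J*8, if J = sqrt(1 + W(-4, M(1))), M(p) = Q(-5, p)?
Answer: 10 + 16*I ≈ 10.0 + 16.0*I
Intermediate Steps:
Q(j, C) = 3/2 (Q(j, C) = -3/2 + (1/2)*6 = -3/2 + 3 = 3/2)
M(p) = 3/2
J = 2*I (J = sqrt(1 - 5) = sqrt(-4) = 2*I ≈ 2.0*I)
10 + J*8 = 10 + (2*I)*8 = 10 + 16*I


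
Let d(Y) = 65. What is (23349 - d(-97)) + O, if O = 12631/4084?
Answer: 95104487/4084 ≈ 23287.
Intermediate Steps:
O = 12631/4084 (O = 12631*(1/4084) = 12631/4084 ≈ 3.0928)
(23349 - d(-97)) + O = (23349 - 1*65) + 12631/4084 = (23349 - 65) + 12631/4084 = 23284 + 12631/4084 = 95104487/4084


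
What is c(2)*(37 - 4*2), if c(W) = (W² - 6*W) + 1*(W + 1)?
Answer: -145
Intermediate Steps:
c(W) = 1 + W² - 5*W (c(W) = (W² - 6*W) + 1*(1 + W) = (W² - 6*W) + (1 + W) = 1 + W² - 5*W)
c(2)*(37 - 4*2) = (1 + 2² - 5*2)*(37 - 4*2) = (1 + 4 - 10)*(37 - 8) = -5*29 = -145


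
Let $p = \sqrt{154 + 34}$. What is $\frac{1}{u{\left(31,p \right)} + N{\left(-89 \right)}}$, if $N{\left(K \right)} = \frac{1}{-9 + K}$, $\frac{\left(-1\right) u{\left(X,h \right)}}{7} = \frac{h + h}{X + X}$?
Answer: $\frac{94178}{88471087} - \frac{4168136 \sqrt{47}}{88471087} \approx -0.32193$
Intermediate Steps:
$p = 2 \sqrt{47}$ ($p = \sqrt{188} = 2 \sqrt{47} \approx 13.711$)
$u{\left(X,h \right)} = - \frac{7 h}{X}$ ($u{\left(X,h \right)} = - 7 \frac{h + h}{X + X} = - 7 \frac{2 h}{2 X} = - 7 \cdot 2 h \frac{1}{2 X} = - 7 \frac{h}{X} = - \frac{7 h}{X}$)
$\frac{1}{u{\left(31,p \right)} + N{\left(-89 \right)}} = \frac{1}{- \frac{7 \cdot 2 \sqrt{47}}{31} + \frac{1}{-9 - 89}} = \frac{1}{\left(-7\right) 2 \sqrt{47} \cdot \frac{1}{31} + \frac{1}{-98}} = \frac{1}{- \frac{14 \sqrt{47}}{31} - \frac{1}{98}} = \frac{1}{- \frac{1}{98} - \frac{14 \sqrt{47}}{31}}$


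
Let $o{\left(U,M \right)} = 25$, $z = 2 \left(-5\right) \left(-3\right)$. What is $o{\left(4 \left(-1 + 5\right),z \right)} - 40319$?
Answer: $-40294$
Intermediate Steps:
$z = 30$ ($z = \left(-10\right) \left(-3\right) = 30$)
$o{\left(4 \left(-1 + 5\right),z \right)} - 40319 = 25 - 40319 = -40294$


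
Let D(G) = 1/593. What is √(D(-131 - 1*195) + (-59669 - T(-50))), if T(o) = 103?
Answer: I*√21018763435/593 ≈ 244.48*I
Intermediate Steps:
D(G) = 1/593
√(D(-131 - 1*195) + (-59669 - T(-50))) = √(1/593 + (-59669 - 1*103)) = √(1/593 + (-59669 - 103)) = √(1/593 - 59772) = √(-35444795/593) = I*√21018763435/593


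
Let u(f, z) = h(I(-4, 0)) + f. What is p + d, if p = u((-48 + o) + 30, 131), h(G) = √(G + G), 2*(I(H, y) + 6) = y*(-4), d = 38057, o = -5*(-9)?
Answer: 38084 + 2*I*√3 ≈ 38084.0 + 3.4641*I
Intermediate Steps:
o = 45
I(H, y) = -6 - 2*y (I(H, y) = -6 + (y*(-4))/2 = -6 + (-4*y)/2 = -6 - 2*y)
h(G) = √2*√G (h(G) = √(2*G) = √2*√G)
u(f, z) = f + 2*I*√3 (u(f, z) = √2*√(-6 - 2*0) + f = √2*√(-6 + 0) + f = √2*√(-6) + f = √2*(I*√6) + f = 2*I*√3 + f = f + 2*I*√3)
p = 27 + 2*I*√3 (p = ((-48 + 45) + 30) + 2*I*√3 = (-3 + 30) + 2*I*√3 = 27 + 2*I*√3 ≈ 27.0 + 3.4641*I)
p + d = (27 + 2*I*√3) + 38057 = 38084 + 2*I*√3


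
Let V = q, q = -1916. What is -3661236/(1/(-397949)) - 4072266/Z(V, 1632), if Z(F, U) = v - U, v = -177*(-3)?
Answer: 534713571579210/367 ≈ 1.4570e+12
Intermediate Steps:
v = 531
V = -1916
Z(F, U) = 531 - U
-3661236/(1/(-397949)) - 4072266/Z(V, 1632) = -3661236/(1/(-397949)) - 4072266/(531 - 1*1632) = -3661236/(-1/397949) - 4072266/(531 - 1632) = -3661236*(-397949) - 4072266/(-1101) = 1456985204964 - 4072266*(-1/1101) = 1456985204964 + 1357422/367 = 534713571579210/367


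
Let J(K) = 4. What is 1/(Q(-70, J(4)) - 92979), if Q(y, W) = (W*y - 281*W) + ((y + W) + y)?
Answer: -1/94519 ≈ -1.0580e-5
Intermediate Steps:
Q(y, W) = -280*W + 2*y + W*y (Q(y, W) = (-281*W + W*y) + ((W + y) + y) = (-281*W + W*y) + (W + 2*y) = -280*W + 2*y + W*y)
1/(Q(-70, J(4)) - 92979) = 1/((-280*4 + 2*(-70) + 4*(-70)) - 92979) = 1/((-1120 - 140 - 280) - 92979) = 1/(-1540 - 92979) = 1/(-94519) = -1/94519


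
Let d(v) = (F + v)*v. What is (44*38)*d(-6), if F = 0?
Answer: 60192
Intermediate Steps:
d(v) = v² (d(v) = (0 + v)*v = v*v = v²)
(44*38)*d(-6) = (44*38)*(-6)² = 1672*36 = 60192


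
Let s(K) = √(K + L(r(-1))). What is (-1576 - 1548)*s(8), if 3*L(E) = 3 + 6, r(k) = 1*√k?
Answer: -3124*√11 ≈ -10361.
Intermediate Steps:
r(k) = √k
L(E) = 3 (L(E) = (3 + 6)/3 = (⅓)*9 = 3)
s(K) = √(3 + K) (s(K) = √(K + 3) = √(3 + K))
(-1576 - 1548)*s(8) = (-1576 - 1548)*√(3 + 8) = -3124*√11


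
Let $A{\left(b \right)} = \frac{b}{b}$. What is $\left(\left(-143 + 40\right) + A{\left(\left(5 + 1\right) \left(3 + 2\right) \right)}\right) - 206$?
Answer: $-308$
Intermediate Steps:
$A{\left(b \right)} = 1$
$\left(\left(-143 + 40\right) + A{\left(\left(5 + 1\right) \left(3 + 2\right) \right)}\right) - 206 = \left(\left(-143 + 40\right) + 1\right) - 206 = \left(-103 + 1\right) - 206 = -102 - 206 = -308$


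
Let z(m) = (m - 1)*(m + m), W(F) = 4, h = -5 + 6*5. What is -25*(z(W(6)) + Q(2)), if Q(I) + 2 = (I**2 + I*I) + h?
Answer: -1375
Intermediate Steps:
h = 25 (h = -5 + 30 = 25)
Q(I) = 23 + 2*I**2 (Q(I) = -2 + ((I**2 + I*I) + 25) = -2 + ((I**2 + I**2) + 25) = -2 + (2*I**2 + 25) = -2 + (25 + 2*I**2) = 23 + 2*I**2)
z(m) = 2*m*(-1 + m) (z(m) = (-1 + m)*(2*m) = 2*m*(-1 + m))
-25*(z(W(6)) + Q(2)) = -25*(2*4*(-1 + 4) + (23 + 2*2**2)) = -25*(2*4*3 + (23 + 2*4)) = -25*(24 + (23 + 8)) = -25*(24 + 31) = -25*55 = -1375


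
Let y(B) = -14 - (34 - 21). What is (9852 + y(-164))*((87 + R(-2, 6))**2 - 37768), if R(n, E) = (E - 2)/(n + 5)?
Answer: -883224925/3 ≈ -2.9441e+8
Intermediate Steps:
y(B) = -27 (y(B) = -14 - 1*13 = -14 - 13 = -27)
R(n, E) = (-2 + E)/(5 + n)
(9852 + y(-164))*((87 + R(-2, 6))**2 - 37768) = (9852 - 27)*((87 + (-2 + 6)/(5 - 2))**2 - 37768) = 9825*((87 + 4/3)**2 - 37768) = 9825*((265/3)**2 - 37768) = 9825*(70225/9 - 37768) = 9825*(-269687/9) = -883224925/3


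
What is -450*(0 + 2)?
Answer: -900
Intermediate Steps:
-450*(0 + 2) = -450*2 = -75*12 = -900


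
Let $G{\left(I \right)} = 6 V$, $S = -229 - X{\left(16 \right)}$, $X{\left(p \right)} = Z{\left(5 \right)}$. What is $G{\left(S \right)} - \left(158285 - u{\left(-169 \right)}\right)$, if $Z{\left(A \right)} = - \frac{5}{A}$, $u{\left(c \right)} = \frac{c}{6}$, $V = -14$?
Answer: $- \frac{950383}{6} \approx -1.584 \cdot 10^{5}$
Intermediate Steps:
$u{\left(c \right)} = \frac{c}{6}$ ($u{\left(c \right)} = c \frac{1}{6} = \frac{c}{6}$)
$X{\left(p \right)} = -1$ ($X{\left(p \right)} = - \frac{5}{5} = \left(-5\right) \frac{1}{5} = -1$)
$S = -228$ ($S = -229 - -1 = -229 + 1 = -228$)
$G{\left(I \right)} = -84$ ($G{\left(I \right)} = 6 \left(-14\right) = -84$)
$G{\left(S \right)} - \left(158285 - u{\left(-169 \right)}\right) = -84 - \left(158285 - \frac{1}{6} \left(-169\right)\right) = -84 - \left(158285 - - \frac{169}{6}\right) = -84 - \left(158285 + \frac{169}{6}\right) = -84 - \frac{949879}{6} = - \frac{950383}{6}$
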